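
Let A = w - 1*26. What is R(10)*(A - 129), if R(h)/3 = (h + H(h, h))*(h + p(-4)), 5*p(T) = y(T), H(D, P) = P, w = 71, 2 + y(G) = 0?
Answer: -48384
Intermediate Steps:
y(G) = -2 (y(G) = -2 + 0 = -2)
p(T) = -⅖ (p(T) = (⅕)*(-2) = -⅖)
R(h) = 6*h*(-⅖ + h) (R(h) = 3*((h + h)*(h - ⅖)) = 3*((2*h)*(-⅖ + h)) = 3*(2*h*(-⅖ + h)) = 6*h*(-⅖ + h))
A = 45 (A = 71 - 1*26 = 71 - 26 = 45)
R(10)*(A - 129) = ((6/5)*10*(-2 + 5*10))*(45 - 129) = ((6/5)*10*(-2 + 50))*(-84) = ((6/5)*10*48)*(-84) = 576*(-84) = -48384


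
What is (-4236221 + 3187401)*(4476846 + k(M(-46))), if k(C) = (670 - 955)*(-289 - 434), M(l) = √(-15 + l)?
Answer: -4911520226820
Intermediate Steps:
k(C) = 206055 (k(C) = -285*(-723) = 206055)
(-4236221 + 3187401)*(4476846 + k(M(-46))) = (-4236221 + 3187401)*(4476846 + 206055) = -1048820*4682901 = -4911520226820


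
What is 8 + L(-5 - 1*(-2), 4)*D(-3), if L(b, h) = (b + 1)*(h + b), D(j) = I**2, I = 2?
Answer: 0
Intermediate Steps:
D(j) = 4 (D(j) = 2**2 = 4)
L(b, h) = (1 + b)*(b + h)
8 + L(-5 - 1*(-2), 4)*D(-3) = 8 + ((-5 - 1*(-2)) + 4 + (-5 - 1*(-2))**2 + (-5 - 1*(-2))*4)*4 = 8 + ((-5 + 2) + 4 + (-5 + 2)**2 + (-5 + 2)*4)*4 = 8 + (-3 + 4 + (-3)**2 - 3*4)*4 = 8 + (-3 + 4 + 9 - 12)*4 = 8 - 2*4 = 8 - 8 = 0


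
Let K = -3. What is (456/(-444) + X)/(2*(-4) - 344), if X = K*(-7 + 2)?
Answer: -47/1184 ≈ -0.039696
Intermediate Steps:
X = 15 (X = -3*(-7 + 2) = -3*(-5) = 15)
(456/(-444) + X)/(2*(-4) - 344) = (456/(-444) + 15)/(2*(-4) - 344) = (456*(-1/444) + 15)/(-8 - 344) = (-38/37 + 15)/(-352) = (517/37)*(-1/352) = -47/1184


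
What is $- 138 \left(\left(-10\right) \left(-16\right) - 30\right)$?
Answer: $-17940$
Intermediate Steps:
$- 138 \left(\left(-10\right) \left(-16\right) - 30\right) = - 138 \left(160 - 30\right) = \left(-138\right) 130 = -17940$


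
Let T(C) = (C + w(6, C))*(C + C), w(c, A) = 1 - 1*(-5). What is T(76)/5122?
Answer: 6232/2561 ≈ 2.4334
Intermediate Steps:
w(c, A) = 6 (w(c, A) = 1 + 5 = 6)
T(C) = 2*C*(6 + C) (T(C) = (C + 6)*(C + C) = (6 + C)*(2*C) = 2*C*(6 + C))
T(76)/5122 = (2*76*(6 + 76))/5122 = (2*76*82)*(1/5122) = 12464*(1/5122) = 6232/2561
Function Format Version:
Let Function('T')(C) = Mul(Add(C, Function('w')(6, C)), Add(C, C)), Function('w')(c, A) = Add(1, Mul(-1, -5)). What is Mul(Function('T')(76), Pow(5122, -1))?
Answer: Rational(6232, 2561) ≈ 2.4334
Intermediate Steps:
Function('w')(c, A) = 6 (Function('w')(c, A) = Add(1, 5) = 6)
Function('T')(C) = Mul(2, C, Add(6, C)) (Function('T')(C) = Mul(Add(C, 6), Add(C, C)) = Mul(Add(6, C), Mul(2, C)) = Mul(2, C, Add(6, C)))
Mul(Function('T')(76), Pow(5122, -1)) = Mul(Mul(2, 76, Add(6, 76)), Pow(5122, -1)) = Mul(Mul(2, 76, 82), Rational(1, 5122)) = Mul(12464, Rational(1, 5122)) = Rational(6232, 2561)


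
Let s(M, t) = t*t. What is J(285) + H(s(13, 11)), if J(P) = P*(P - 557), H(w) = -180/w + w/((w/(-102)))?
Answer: -9392442/121 ≈ -77624.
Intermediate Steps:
s(M, t) = t**2
H(w) = -102 - 180/w (H(w) = -180/w + w/((w*(-1/102))) = -180/w + w/((-w/102)) = -180/w + w*(-102/w) = -180/w - 102 = -102 - 180/w)
J(P) = P*(-557 + P)
J(285) + H(s(13, 11)) = 285*(-557 + 285) + (-102 - 180/(11**2)) = 285*(-272) + (-102 - 180/121) = -77520 + (-102 - 180*1/121) = -77520 + (-102 - 180/121) = -77520 - 12522/121 = -9392442/121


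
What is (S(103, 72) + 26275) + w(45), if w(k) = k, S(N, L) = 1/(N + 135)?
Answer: 6264161/238 ≈ 26320.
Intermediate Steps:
S(N, L) = 1/(135 + N)
(S(103, 72) + 26275) + w(45) = (1/(135 + 103) + 26275) + 45 = (1/238 + 26275) + 45 = 6253451/238 + 45 = 6264161/238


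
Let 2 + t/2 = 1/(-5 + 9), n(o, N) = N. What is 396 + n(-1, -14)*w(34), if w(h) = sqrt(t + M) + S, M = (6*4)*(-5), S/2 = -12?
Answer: 732 - 7*I*sqrt(494) ≈ 732.0 - 155.58*I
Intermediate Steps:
S = -24 (S = 2*(-12) = -24)
M = -120 (M = 24*(-5) = -120)
t = -7/2 (t = -4 + 2/(-5 + 9) = -4 + 2/4 = -4 + 2*(1/4) = -4 + 1/2 = -7/2 ≈ -3.5000)
w(h) = -24 + I*sqrt(494)/2 (w(h) = sqrt(-7/2 - 120) - 24 = sqrt(-247/2) - 24 = I*sqrt(494)/2 - 24 = -24 + I*sqrt(494)/2)
396 + n(-1, -14)*w(34) = 396 - 14*(-24 + I*sqrt(494)/2) = 396 + (336 - 7*I*sqrt(494)) = 732 - 7*I*sqrt(494)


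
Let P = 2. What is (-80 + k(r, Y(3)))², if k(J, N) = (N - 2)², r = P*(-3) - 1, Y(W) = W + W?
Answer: 4096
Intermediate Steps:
Y(W) = 2*W
r = -7 (r = 2*(-3) - 1 = -6 - 1 = -7)
k(J, N) = (-2 + N)²
(-80 + k(r, Y(3)))² = (-80 + (-2 + 2*3)²)² = (-80 + (-2 + 6)²)² = (-80 + 4²)² = (-80 + 16)² = (-64)² = 4096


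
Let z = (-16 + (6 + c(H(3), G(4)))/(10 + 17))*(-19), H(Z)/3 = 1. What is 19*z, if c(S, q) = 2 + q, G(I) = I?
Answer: 50540/9 ≈ 5615.6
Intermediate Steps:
H(Z) = 3 (H(Z) = 3*1 = 3)
z = 2660/9 (z = (-16 + (6 + (2 + 4))/(10 + 17))*(-19) = (-16 + (6 + 6)/27)*(-19) = (-16 + 12*(1/27))*(-19) = (-16 + 4/9)*(-19) = -140/9*(-19) = 2660/9 ≈ 295.56)
19*z = 19*(2660/9) = 50540/9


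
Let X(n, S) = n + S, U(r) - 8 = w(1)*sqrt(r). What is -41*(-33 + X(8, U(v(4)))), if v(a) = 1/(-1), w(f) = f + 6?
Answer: 697 - 287*I ≈ 697.0 - 287.0*I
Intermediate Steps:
w(f) = 6 + f
v(a) = -1
U(r) = 8 + 7*sqrt(r) (U(r) = 8 + (6 + 1)*sqrt(r) = 8 + 7*sqrt(r))
X(n, S) = S + n
-41*(-33 + X(8, U(v(4)))) = -41*(-33 + ((8 + 7*sqrt(-1)) + 8)) = -41*(-33 + ((8 + 7*I) + 8)) = -41*(-33 + (16 + 7*I)) = -41*(-17 + 7*I) = 697 - 287*I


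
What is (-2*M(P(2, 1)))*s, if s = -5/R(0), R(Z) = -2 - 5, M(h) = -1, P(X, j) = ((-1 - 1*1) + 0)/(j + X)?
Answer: 10/7 ≈ 1.4286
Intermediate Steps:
P(X, j) = -2/(X + j) (P(X, j) = ((-1 - 1) + 0)/(X + j) = (-2 + 0)/(X + j) = -2/(X + j))
R(Z) = -7
s = 5/7 (s = -5/(-7) = -5*(-⅐) = 5/7 ≈ 0.71429)
(-2*M(P(2, 1)))*s = -2*(-1)*(5/7) = 2*(5/7) = 10/7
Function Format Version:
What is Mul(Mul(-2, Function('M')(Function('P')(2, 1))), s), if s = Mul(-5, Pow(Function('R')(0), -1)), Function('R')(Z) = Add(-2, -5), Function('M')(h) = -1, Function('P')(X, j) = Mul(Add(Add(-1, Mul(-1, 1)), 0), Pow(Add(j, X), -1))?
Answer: Rational(10, 7) ≈ 1.4286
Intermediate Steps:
Function('P')(X, j) = Mul(-2, Pow(Add(X, j), -1)) (Function('P')(X, j) = Mul(Add(Add(-1, -1), 0), Pow(Add(X, j), -1)) = Mul(Add(-2, 0), Pow(Add(X, j), -1)) = Mul(-2, Pow(Add(X, j), -1)))
Function('R')(Z) = -7
s = Rational(5, 7) (s = Mul(-5, Pow(-7, -1)) = Mul(-5, Rational(-1, 7)) = Rational(5, 7) ≈ 0.71429)
Mul(Mul(-2, Function('M')(Function('P')(2, 1))), s) = Mul(Mul(-2, -1), Rational(5, 7)) = Mul(2, Rational(5, 7)) = Rational(10, 7)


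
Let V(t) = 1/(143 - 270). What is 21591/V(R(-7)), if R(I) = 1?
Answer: -2742057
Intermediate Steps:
V(t) = -1/127 (V(t) = 1/(-127) = -1/127)
21591/V(R(-7)) = 21591/(-1/127) = 21591*(-127) = -2742057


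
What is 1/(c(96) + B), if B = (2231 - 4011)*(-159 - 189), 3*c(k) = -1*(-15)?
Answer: 1/619445 ≈ 1.6143e-6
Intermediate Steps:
c(k) = 5 (c(k) = (-1*(-15))/3 = (1/3)*15 = 5)
B = 619440 (B = -1780*(-348) = 619440)
1/(c(96) + B) = 1/(5 + 619440) = 1/619445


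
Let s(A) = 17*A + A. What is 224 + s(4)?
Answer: 296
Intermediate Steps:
s(A) = 18*A
224 + s(4) = 224 + 18*4 = 224 + 72 = 296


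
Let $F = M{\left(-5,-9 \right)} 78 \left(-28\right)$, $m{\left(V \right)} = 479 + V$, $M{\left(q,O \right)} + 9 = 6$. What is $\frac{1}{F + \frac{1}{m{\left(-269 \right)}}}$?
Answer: $\frac{210}{1375921} \approx 0.00015263$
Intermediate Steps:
$M{\left(q,O \right)} = -3$ ($M{\left(q,O \right)} = -9 + 6 = -3$)
$F = 6552$ ($F = \left(-3\right) 78 \left(-28\right) = \left(-234\right) \left(-28\right) = 6552$)
$\frac{1}{F + \frac{1}{m{\left(-269 \right)}}} = \frac{1}{6552 + \frac{1}{479 - 269}} = \frac{1}{6552 + \frac{1}{210}} = \frac{1}{\frac{1375921}{210}} = \frac{210}{1375921}$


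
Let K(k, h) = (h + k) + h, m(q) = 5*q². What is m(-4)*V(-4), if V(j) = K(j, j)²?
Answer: 11520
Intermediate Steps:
K(k, h) = k + 2*h
V(j) = 9*j² (V(j) = (j + 2*j)² = (3*j)² = 9*j²)
m(-4)*V(-4) = (5*(-4)²)*(9*(-4)²) = (5*16)*(9*16) = 80*144 = 11520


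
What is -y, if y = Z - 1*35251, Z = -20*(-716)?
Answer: 20931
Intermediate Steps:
Z = 14320
y = -20931 (y = 14320 - 1*35251 = 14320 - 35251 = -20931)
-y = -1*(-20931) = 20931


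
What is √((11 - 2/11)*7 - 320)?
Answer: I*√29557/11 ≈ 15.629*I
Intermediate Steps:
√((11 - 2/11)*7 - 320) = √((119/11)*7 - 320) = √(833/11 - 320) = √(-2687/11) = I*√29557/11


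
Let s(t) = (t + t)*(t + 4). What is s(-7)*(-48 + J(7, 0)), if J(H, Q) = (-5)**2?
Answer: -966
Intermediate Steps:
J(H, Q) = 25
s(t) = 2*t*(4 + t) (s(t) = (2*t)*(4 + t) = 2*t*(4 + t))
s(-7)*(-48 + J(7, 0)) = (2*(-7)*(4 - 7))*(-48 + 25) = (2*(-7)*(-3))*(-23) = 42*(-23) = -966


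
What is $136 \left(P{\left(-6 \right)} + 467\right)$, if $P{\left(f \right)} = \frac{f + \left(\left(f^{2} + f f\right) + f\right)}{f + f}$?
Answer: $62832$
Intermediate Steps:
$P{\left(f \right)} = \frac{2 f + 2 f^{2}}{2 f}$ ($P{\left(f \right)} = \frac{f + \left(\left(f^{2} + f^{2}\right) + f\right)}{2 f} = \left(f + \left(2 f^{2} + f\right)\right) \frac{1}{2 f} = \left(f + \left(f + 2 f^{2}\right)\right) \frac{1}{2 f} = \left(2 f + 2 f^{2}\right) \frac{1}{2 f} = \frac{2 f + 2 f^{2}}{2 f}$)
$136 \left(P{\left(-6 \right)} + 467\right) = 136 \left(\left(1 - 6\right) + 467\right) = 136 \left(-5 + 467\right) = 136 \cdot 462 = 62832$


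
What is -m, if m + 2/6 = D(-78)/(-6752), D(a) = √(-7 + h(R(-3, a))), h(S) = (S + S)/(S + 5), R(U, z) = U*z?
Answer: ⅓ + I*√287995/1613728 ≈ 0.33333 + 0.00033255*I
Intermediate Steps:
h(S) = 2*S/(5 + S) (h(S) = (2*S)/(5 + S) = 2*S/(5 + S))
D(a) = √(-7 - 6*a/(5 - 3*a)) (D(a) = √(-7 + 2*(-3*a)/(5 - 3*a)) = √(-7 - 6*a/(5 - 3*a)))
m = -⅓ - I*√287995/1613728 (m = -⅓ + (√5*√((7 - 3*(-78))/(-5 + 3*(-78))))/(-6752) = -⅓ + (√5*√((7 + 234)/(-5 - 234)))*(-1/6752) = -⅓ + (√5*√(241/(-239)))*(-1/6752) = -⅓ + (√5*√(-1/239*241))*(-1/6752) = -⅓ + (√5*√(-241/239))*(-1/6752) = -⅓ + (√5*(I*√57599/239))*(-1/6752) = -⅓ + (I*√287995/239)*(-1/6752) = -⅓ - I*√287995/1613728 ≈ -0.33333 - 0.00033255*I)
-m = -(-⅓ - I*√287995/1613728) = ⅓ + I*√287995/1613728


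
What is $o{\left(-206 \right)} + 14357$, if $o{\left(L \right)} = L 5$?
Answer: $13327$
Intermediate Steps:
$o{\left(L \right)} = 5 L$
$o{\left(-206 \right)} + 14357 = 5 \left(-206\right) + 14357 = -1030 + 14357 = 13327$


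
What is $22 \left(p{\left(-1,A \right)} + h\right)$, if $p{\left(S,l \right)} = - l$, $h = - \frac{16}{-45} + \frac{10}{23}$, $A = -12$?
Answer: $\frac{291236}{1035} \approx 281.39$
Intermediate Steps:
$h = \frac{818}{1035}$ ($h = \left(-16\right) \left(- \frac{1}{45}\right) + 10 \cdot \frac{1}{23} = \frac{16}{45} + \frac{10}{23} = \frac{818}{1035} \approx 0.79034$)
$22 \left(p{\left(-1,A \right)} + h\right) = 22 \left(\left(-1\right) \left(-12\right) + \frac{818}{1035}\right) = 22 \left(12 + \frac{818}{1035}\right) = 22 \cdot \frac{13238}{1035} = \frac{291236}{1035}$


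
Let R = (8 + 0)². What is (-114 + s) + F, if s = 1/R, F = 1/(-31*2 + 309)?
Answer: -1801801/15808 ≈ -113.98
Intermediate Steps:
R = 64 (R = 8² = 64)
F = 1/247 (F = 1/(-62 + 309) = 1/247 ≈ 0.0040486)
s = 1/64 ≈ 0.015625
(-114 + s) + F = (-114 + 1/64) + 1/247 = -7295/64 + 1/247 = -1801801/15808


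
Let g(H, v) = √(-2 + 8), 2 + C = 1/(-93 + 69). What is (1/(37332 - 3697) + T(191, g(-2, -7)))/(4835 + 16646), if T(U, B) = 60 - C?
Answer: 50082539/17340322440 ≈ 0.0028882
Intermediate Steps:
C = -49/24 (C = -2 + 1/(-93 + 69) = -2 + 1/(-24) = -2 - 1/24 = -49/24 ≈ -2.0417)
g(H, v) = √6
T(U, B) = 1489/24 (T(U, B) = 60 - 1*(-49/24) = 60 + 49/24 = 1489/24)
(1/(37332 - 3697) + T(191, g(-2, -7)))/(4835 + 16646) = (1/(37332 - 3697) + 1489/24)/(4835 + 16646) = (1/33635 + 1489/24)/21481 = (1/33635 + 1489/24)*(1/21481) = (50082539/807240)*(1/21481) = 50082539/17340322440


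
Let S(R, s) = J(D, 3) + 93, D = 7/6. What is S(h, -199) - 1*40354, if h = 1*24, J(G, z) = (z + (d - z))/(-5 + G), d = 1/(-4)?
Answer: -1852003/46 ≈ -40261.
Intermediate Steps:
D = 7/6 (D = 7*(1/6) = 7/6 ≈ 1.1667)
d = -1/4 (d = 1*(-1/4) = -1/4 ≈ -0.25000)
J(G, z) = -1/(4*(-5 + G)) (J(G, z) = (z + (-1/4 - z))/(-5 + G) = -1/(4*(-5 + G)))
h = 24
S(R, s) = 4281/46 (S(R, s) = -1/(-20 + 4*(7/6)) + 93 = -1/(-20 + 14/3) + 93 = -1/(-46/3) + 93 = -1*(-3/46) + 93 = 3/46 + 93 = 4281/46)
S(h, -199) - 1*40354 = 4281/46 - 1*40354 = 4281/46 - 40354 = -1852003/46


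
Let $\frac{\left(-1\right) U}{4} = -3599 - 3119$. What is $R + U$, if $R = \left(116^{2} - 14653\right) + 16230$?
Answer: $41905$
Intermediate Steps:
$U = 26872$ ($U = - 4 \left(-3599 - 3119\right) = \left(-4\right) \left(-6718\right) = 26872$)
$R = 15033$ ($R = \left(13456 - 14653\right) + 16230 = -1197 + 16230 = 15033$)
$R + U = 15033 + 26872 = 41905$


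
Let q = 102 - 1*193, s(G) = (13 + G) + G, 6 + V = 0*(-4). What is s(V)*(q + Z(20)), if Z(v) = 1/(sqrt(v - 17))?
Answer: -91 + sqrt(3)/3 ≈ -90.423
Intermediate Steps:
V = -6 (V = -6 + 0*(-4) = -6 + 0 = -6)
s(G) = 13 + 2*G
Z(v) = 1/sqrt(-17 + v) (Z(v) = 1/(sqrt(-17 + v)) = 1/sqrt(-17 + v))
q = -91 (q = 102 - 193 = -91)
s(V)*(q + Z(20)) = (13 + 2*(-6))*(-91 + 1/sqrt(-17 + 20)) = (13 - 12)*(-91 + 1/sqrt(3)) = 1*(-91 + sqrt(3)/3) = -91 + sqrt(3)/3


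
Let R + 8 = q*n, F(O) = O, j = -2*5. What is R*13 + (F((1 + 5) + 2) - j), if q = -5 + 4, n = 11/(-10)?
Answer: -717/10 ≈ -71.700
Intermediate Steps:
n = -11/10 (n = 11*(-⅒) = -11/10 ≈ -1.1000)
j = -10
q = -1
R = -69/10 (R = -8 - 1*(-11/10) = -8 + 11/10 = -69/10 ≈ -6.9000)
R*13 + (F((1 + 5) + 2) - j) = -69/10*13 + (((1 + 5) + 2) - 1*(-10)) = -897/10 + ((6 + 2) + 10) = -897/10 + (8 + 10) = -897/10 + 18 = -717/10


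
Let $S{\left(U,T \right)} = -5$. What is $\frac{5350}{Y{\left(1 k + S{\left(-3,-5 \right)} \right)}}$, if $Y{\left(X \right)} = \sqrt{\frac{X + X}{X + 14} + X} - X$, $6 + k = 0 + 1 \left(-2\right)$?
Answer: $\frac{2675}{8} - \frac{2675 i \sqrt{39}}{104} \approx 334.38 - 160.63 i$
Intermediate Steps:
$k = -8$ ($k = -6 + \left(0 + 1 \left(-2\right)\right) = -6 + \left(0 - 2\right) = -6 - 2 = -8$)
$Y{\left(X \right)} = \sqrt{X + \frac{2 X}{14 + X}} - X$ ($Y{\left(X \right)} = \sqrt{\frac{2 X}{14 + X} + X} - X = \sqrt{X + \frac{2 X}{14 + X}} - X$)
$\frac{5350}{Y{\left(1 k + S{\left(-3,-5 \right)} \right)}} = \frac{5350}{\sqrt{\frac{\left(1 \left(-8\right) - 5\right) \left(16 + \left(1 \left(-8\right) - 5\right)\right)}{14 + \left(1 \left(-8\right) - 5\right)}} - \left(1 \left(-8\right) - 5\right)} = \frac{5350}{\sqrt{\frac{\left(-8 - 5\right) \left(16 - 13\right)}{14 - 13}} - \left(-8 - 5\right)} = \frac{5350}{\sqrt{- \frac{13 \left(16 - 13\right)}{14 - 13}} - -13} = \frac{5350}{\sqrt{\left(-13\right) 1^{-1} \cdot 3} + 13} = \frac{5350}{\sqrt{\left(-13\right) 1 \cdot 3} + 13} = \frac{5350}{\sqrt{-39} + 13} = \frac{5350}{i \sqrt{39} + 13} = \frac{5350}{13 + i \sqrt{39}}$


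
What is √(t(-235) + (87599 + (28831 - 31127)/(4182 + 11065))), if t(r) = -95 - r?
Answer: √20396738851539/15247 ≈ 296.21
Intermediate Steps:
√(t(-235) + (87599 + (28831 - 31127)/(4182 + 11065))) = √((-95 - 1*(-235)) + (87599 + (28831 - 31127)/(4182 + 11065))) = √((-95 + 235) + (87599 - 2296/15247)) = √(140 + (87599 - 2296*1/15247)) = √(140 + (87599 - 2296/15247)) = √(140 + 1335619657/15247) = √(1337754237/15247) = √20396738851539/15247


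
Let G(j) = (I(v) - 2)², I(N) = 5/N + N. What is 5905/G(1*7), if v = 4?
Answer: 94480/169 ≈ 559.05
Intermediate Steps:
I(N) = N + 5/N
G(j) = 169/16 (G(j) = ((4 + 5/4) - 2)² = (21/4 - 2)² = (13/4)² = 169/16)
5905/G(1*7) = 5905/(169/16) = 5905*(16/169) = 94480/169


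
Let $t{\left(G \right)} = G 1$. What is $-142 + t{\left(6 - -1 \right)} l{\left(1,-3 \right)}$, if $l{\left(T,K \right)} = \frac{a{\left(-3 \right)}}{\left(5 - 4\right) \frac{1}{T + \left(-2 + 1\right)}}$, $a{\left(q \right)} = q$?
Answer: $-142$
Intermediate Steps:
$l{\left(T,K \right)} = 3 - 3 T$ ($l{\left(T,K \right)} = - \frac{3}{\left(5 - 4\right) \frac{1}{T + \left(-2 + 1\right)}} = - \frac{3}{1 \frac{1}{T - 1}} = - \frac{3}{1 \frac{1}{-1 + T}} = - \frac{3}{\frac{1}{-1 + T}} = - 3 \left(-1 + T\right) = 3 - 3 T$)
$t{\left(G \right)} = G$
$-142 + t{\left(6 - -1 \right)} l{\left(1,-3 \right)} = -142 + \left(6 - -1\right) \left(3 - 3\right) = -142 + \left(6 + 1\right) \left(3 - 3\right) = -142 + 7 \cdot 0 = -142 + 0 = -142$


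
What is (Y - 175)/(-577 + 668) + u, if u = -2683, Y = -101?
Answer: -244429/91 ≈ -2686.0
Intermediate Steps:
(Y - 175)/(-577 + 668) + u = (-101 - 175)/(-577 + 668) - 2683 = -276/91 - 2683 = -244429/91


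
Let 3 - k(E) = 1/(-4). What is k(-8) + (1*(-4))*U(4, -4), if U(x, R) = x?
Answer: -51/4 ≈ -12.750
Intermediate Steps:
k(E) = 13/4 (k(E) = 3 - 1/(-4) = 3 - 1*(-1/4) = 3 + 1/4 = 13/4)
k(-8) + (1*(-4))*U(4, -4) = 13/4 + (1*(-4))*4 = 13/4 - 4*4 = 13/4 - 16 = -51/4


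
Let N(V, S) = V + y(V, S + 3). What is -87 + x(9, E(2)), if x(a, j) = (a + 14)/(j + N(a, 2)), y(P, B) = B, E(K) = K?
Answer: -1369/16 ≈ -85.563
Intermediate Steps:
N(V, S) = 3 + S + V (N(V, S) = V + (S + 3) = V + (3 + S) = 3 + S + V)
x(a, j) = (14 + a)/(5 + a + j) (x(a, j) = (a + 14)/(j + (3 + 2 + a)) = (14 + a)/(j + (5 + a)) = (14 + a)/(5 + a + j))
-87 + x(9, E(2)) = -87 + (14 + 9)/(5 + 9 + 2) = -87 + 23/16 = -1369/16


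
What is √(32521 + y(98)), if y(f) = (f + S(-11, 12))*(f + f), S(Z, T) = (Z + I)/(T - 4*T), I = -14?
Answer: √466786/3 ≈ 227.74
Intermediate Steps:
S(Z, T) = -(-14 + Z)/(3*T) (S(Z, T) = (Z - 14)/(T - 4*T) = (-14 + Z)/((-3*T)) = (-14 + Z)*(-1/(3*T)) = -(-14 + Z)/(3*T))
y(f) = 2*f*(25/36 + f) (y(f) = (f + (⅓)*(14 - 1*(-11))/12)*(f + f) = (f + (⅓)*(1/12)*(14 + 11))*(2*f) = (f + (⅓)*(1/12)*25)*(2*f) = (f + 25/36)*(2*f) = (25/36 + f)*(2*f) = 2*f*(25/36 + f))
√(32521 + y(98)) = √(32521 + (1/18)*98*(25 + 36*98)) = √(32521 + (1/18)*98*(25 + 3528)) = √(32521 + (1/18)*98*3553) = √(32521 + 174097/9) = √(466786/9) = √466786/3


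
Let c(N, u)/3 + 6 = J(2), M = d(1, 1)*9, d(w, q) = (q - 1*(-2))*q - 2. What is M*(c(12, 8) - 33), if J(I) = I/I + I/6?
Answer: -423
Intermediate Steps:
d(w, q) = -2 + q*(2 + q) (d(w, q) = (q + 2)*q - 2 = (2 + q)*q - 2 = q*(2 + q) - 2 = -2 + q*(2 + q))
M = 9 (M = (-2 + 1² + 2*1)*9 = (-2 + 1 + 2)*9 = 1*9 = 9)
J(I) = 1 + I/6 (J(I) = 1 + I*(⅙) = 1 + I/6)
c(N, u) = -14 (c(N, u) = -18 + 3*(1 + (⅙)*2) = -18 + 3*(1 + ⅓) = -18 + 3*(4/3) = -18 + 4 = -14)
M*(c(12, 8) - 33) = 9*(-14 - 33) = 9*(-47) = -423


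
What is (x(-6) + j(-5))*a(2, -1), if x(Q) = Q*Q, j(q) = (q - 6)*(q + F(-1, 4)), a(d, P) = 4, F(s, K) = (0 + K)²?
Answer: -340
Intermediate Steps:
F(s, K) = K²
j(q) = (-6 + q)*(16 + q) (j(q) = (q - 6)*(q + 4²) = (-6 + q)*(q + 16) = (-6 + q)*(16 + q))
x(Q) = Q²
(x(-6) + j(-5))*a(2, -1) = ((-6)² + (-96 + (-5)² + 10*(-5)))*4 = (36 + (-96 + 25 - 50))*4 = (36 - 121)*4 = -85*4 = -340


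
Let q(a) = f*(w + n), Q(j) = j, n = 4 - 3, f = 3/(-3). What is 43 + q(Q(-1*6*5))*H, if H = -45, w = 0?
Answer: 88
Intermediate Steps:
f = -1 (f = 3*(-⅓) = -1)
n = 1
q(a) = -1 (q(a) = -(0 + 1) = -1*1 = -1)
43 + q(Q(-1*6*5))*H = 43 - 1*(-45) = 43 + 45 = 88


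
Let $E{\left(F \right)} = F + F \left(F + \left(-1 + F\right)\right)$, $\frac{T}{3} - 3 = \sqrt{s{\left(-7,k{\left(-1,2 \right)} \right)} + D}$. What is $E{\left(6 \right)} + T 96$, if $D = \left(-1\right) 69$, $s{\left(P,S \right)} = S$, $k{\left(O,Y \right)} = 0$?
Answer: $936 + 288 i \sqrt{69} \approx 936.0 + 2392.3 i$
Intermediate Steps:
$D = -69$
$T = 9 + 3 i \sqrt{69}$ ($T = 9 + 3 \sqrt{0 - 69} = 9 + 3 \sqrt{-69} = 9 + 3 i \sqrt{69} \approx 9.0 + 24.92 i$)
$E{\left(F \right)} = F + F \left(-1 + 2 F\right)$
$E{\left(6 \right)} + T 96 = 2 \cdot 6^{2} + \left(9 + 3 i \sqrt{69}\right) 96 = 2 \cdot 36 + \left(864 + 288 i \sqrt{69}\right) = 72 + \left(864 + 288 i \sqrt{69}\right) = 936 + 288 i \sqrt{69}$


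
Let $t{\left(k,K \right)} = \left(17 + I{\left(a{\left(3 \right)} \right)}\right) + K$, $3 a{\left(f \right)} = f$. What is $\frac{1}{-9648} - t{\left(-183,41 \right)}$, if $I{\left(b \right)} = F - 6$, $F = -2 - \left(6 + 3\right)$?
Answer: $- \frac{395569}{9648} \approx -41.0$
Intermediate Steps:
$a{\left(f \right)} = \frac{f}{3}$
$F = -11$ ($F = -2 - 9 = -11$)
$I{\left(b \right)} = -17$ ($I{\left(b \right)} = -11 - 6 = -17$)
$t{\left(k,K \right)} = K$ ($t{\left(k,K \right)} = \left(17 - 17\right) + K = 0 + K = K$)
$\frac{1}{-9648} - t{\left(-183,41 \right)} = \frac{1}{-9648} - 41 = - \frac{1}{9648} - 41 = - \frac{395569}{9648}$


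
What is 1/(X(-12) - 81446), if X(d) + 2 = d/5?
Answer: -5/407252 ≈ -1.2277e-5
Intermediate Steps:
X(d) = -2 + d/5
1/(X(-12) - 81446) = 1/((-2 + (⅕)*(-12)) - 81446) = 1/((-2 - 12/5) - 81446) = 1/(-22/5 - 81446) = 1/(-407252/5) = -5/407252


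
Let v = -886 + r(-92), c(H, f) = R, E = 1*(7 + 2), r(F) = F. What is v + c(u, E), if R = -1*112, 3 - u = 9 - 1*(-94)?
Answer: -1090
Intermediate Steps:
u = -100 (u = 3 - (9 - 1*(-94)) = 3 - (9 + 94) = 3 - 1*103 = 3 - 103 = -100)
E = 9 (E = 1*9 = 9)
R = -112
c(H, f) = -112
v = -978 (v = -886 - 92 = -978)
v + c(u, E) = -978 - 112 = -1090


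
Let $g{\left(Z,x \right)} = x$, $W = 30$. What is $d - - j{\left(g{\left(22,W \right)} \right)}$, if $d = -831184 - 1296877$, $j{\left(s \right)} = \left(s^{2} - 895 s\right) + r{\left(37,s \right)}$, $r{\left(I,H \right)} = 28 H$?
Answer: $-2153171$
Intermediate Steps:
$j{\left(s \right)} = s^{2} - 867 s$ ($j{\left(s \right)} = \left(s^{2} - 895 s\right) + 28 s = s^{2} - 867 s$)
$d = -2128061$ ($d = -831184 - 1296877 = -2128061$)
$d - - j{\left(g{\left(22,W \right)} \right)} = -2128061 - - 30 \left(-867 + 30\right) = -2128061 - - 30 \left(-837\right) = -2128061 - \left(-1\right) \left(-25110\right) = -2128061 - 25110 = -2153171$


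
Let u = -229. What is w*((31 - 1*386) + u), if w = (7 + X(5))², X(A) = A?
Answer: -84096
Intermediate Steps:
w = 144 (w = (7 + 5)² = 12² = 144)
w*((31 - 1*386) + u) = 144*((31 - 1*386) - 229) = 144*((31 - 386) - 229) = 144*(-355 - 229) = 144*(-584) = -84096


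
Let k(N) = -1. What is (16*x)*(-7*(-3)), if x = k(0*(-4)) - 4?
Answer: -1680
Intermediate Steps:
x = -5 (x = -1 - 4 = -5)
(16*x)*(-7*(-3)) = (16*(-5))*(-7*(-3)) = -80*21 = -1680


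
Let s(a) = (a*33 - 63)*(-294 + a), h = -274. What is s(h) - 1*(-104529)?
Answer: 5276169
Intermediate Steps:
s(a) = (-294 + a)*(-63 + 33*a) (s(a) = (33*a - 63)*(-294 + a) = (-63 + 33*a)*(-294 + a) = (-294 + a)*(-63 + 33*a))
s(h) - 1*(-104529) = (18522 - 9765*(-274) + 33*(-274)²) - 1*(-104529) = (18522 + 2675610 + 33*75076) + 104529 = (18522 + 2675610 + 2477508) + 104529 = 5171640 + 104529 = 5276169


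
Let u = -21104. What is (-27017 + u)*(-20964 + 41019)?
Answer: -965066655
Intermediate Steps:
(-27017 + u)*(-20964 + 41019) = (-27017 - 21104)*(-20964 + 41019) = -48121*20055 = -965066655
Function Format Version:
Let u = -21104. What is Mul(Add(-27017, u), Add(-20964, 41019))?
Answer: -965066655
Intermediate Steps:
Mul(Add(-27017, u), Add(-20964, 41019)) = Mul(Add(-27017, -21104), Add(-20964, 41019)) = Mul(-48121, 20055) = -965066655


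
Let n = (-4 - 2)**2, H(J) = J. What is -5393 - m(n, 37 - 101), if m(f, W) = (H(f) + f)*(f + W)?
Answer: -3377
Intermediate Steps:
n = 36 (n = (-6)**2 = 36)
m(f, W) = 2*f*(W + f) (m(f, W) = (f + f)*(f + W) = (2*f)*(W + f) = 2*f*(W + f))
-5393 - m(n, 37 - 101) = -5393 - 2*36*((37 - 101) + 36) = -5393 - 2*36*(-64 + 36) = -5393 - 2*36*(-28) = -5393 - 1*(-2016) = -5393 + 2016 = -3377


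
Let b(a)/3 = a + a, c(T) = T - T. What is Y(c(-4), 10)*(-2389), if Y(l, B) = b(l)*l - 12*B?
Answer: 286680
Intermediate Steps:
c(T) = 0
b(a) = 6*a (b(a) = 3*(a + a) = 3*(2*a) = 6*a)
Y(l, B) = -12*B + 6*l**2 (Y(l, B) = (6*l)*l - 12*B = 6*l**2 - 12*B = -12*B + 6*l**2)
Y(c(-4), 10)*(-2389) = (-12*10 + 6*0**2)*(-2389) = (-120 + 6*0)*(-2389) = (-120 + 0)*(-2389) = -120*(-2389) = 286680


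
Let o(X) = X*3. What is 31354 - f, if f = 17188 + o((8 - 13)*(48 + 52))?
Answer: 15666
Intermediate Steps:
o(X) = 3*X
f = 15688 (f = 17188 + 3*((8 - 13)*(48 + 52)) = 17188 + 3*(-5*100) = 17188 + 3*(-500) = 17188 - 1500 = 15688)
31354 - f = 31354 - 1*15688 = 31354 - 15688 = 15666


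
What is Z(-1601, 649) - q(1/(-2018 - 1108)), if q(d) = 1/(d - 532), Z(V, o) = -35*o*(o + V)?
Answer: 35962556457566/1663033 ≈ 2.1625e+7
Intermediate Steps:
Z(V, o) = -35*o*(V + o)
q(d) = 1/(-532 + d)
Z(-1601, 649) - q(1/(-2018 - 1108)) = -35*649*(-1601 + 649) - 1/(-532 + 1/(-2018 - 1108)) = -35*649*(-952) - 1/(-532 + 1/(-3126)) = 21624680 - 1/(-532 - 1/3126) = 21624680 - 1/(-1663033/3126) = 21624680 - 1*(-3126/1663033) = 21624680 + 3126/1663033 = 35962556457566/1663033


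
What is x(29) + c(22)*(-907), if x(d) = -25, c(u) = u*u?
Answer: -439013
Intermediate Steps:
c(u) = u²
x(29) + c(22)*(-907) = -25 + 22²*(-907) = -25 + 484*(-907) = -25 - 438988 = -439013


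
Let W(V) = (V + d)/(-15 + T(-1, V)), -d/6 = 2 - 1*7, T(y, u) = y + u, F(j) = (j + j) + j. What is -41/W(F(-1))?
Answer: 779/27 ≈ 28.852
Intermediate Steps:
F(j) = 3*j (F(j) = 2*j + j = 3*j)
T(y, u) = u + y
d = 30 (d = -6*(2 - 1*7) = -6*(2 - 7) = -6*(-5) = 30)
W(V) = (30 + V)/(-16 + V) (W(V) = (V + 30)/(-15 + (V - 1)) = (30 + V)/(-15 + (-1 + V)) = (30 + V)/(-16 + V))
-41/W(F(-1)) = -41/((30 + 3*(-1))/(-16 + 3*(-1))) = -41/((30 - 3)/(-16 - 3)) = -41/(27/(-19)) = -41/(-1/19*27) = -41/(-27/19) = -19/27*(-41) = 779/27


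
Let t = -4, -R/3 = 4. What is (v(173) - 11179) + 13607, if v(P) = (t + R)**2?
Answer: 2684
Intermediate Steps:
R = -12 (R = -3*4 = -12)
v(P) = 256 (v(P) = (-4 - 12)**2 = (-16)**2 = 256)
(v(173) - 11179) + 13607 = (256 - 11179) + 13607 = -10923 + 13607 = 2684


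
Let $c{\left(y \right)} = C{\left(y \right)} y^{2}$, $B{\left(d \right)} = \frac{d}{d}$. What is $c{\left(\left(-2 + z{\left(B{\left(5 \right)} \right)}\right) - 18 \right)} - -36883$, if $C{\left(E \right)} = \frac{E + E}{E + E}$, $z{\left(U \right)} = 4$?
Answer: $37139$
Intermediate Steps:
$B{\left(d \right)} = 1$
$C{\left(E \right)} = 1$ ($C{\left(E \right)} = \frac{2 E}{2 E} = 2 E \frac{1}{2 E} = 1$)
$c{\left(y \right)} = y^{2}$ ($c{\left(y \right)} = 1 y^{2} = y^{2}$)
$c{\left(\left(-2 + z{\left(B{\left(5 \right)} \right)}\right) - 18 \right)} - -36883 = \left(\left(-2 + 4\right) - 18\right)^{2} - -36883 = \left(2 - 18\right)^{2} + 36883 = \left(-16\right)^{2} + 36883 = 256 + 36883 = 37139$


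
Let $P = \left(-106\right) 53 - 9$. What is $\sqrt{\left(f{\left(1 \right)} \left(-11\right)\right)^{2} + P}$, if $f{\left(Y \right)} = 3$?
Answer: $i \sqrt{4538} \approx 67.365 i$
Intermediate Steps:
$P = -5627$ ($P = -5618 - 9 = -5627$)
$\sqrt{\left(f{\left(1 \right)} \left(-11\right)\right)^{2} + P} = \sqrt{\left(3 \left(-11\right)\right)^{2} - 5627} = \sqrt{\left(-33\right)^{2} - 5627} = \sqrt{1089 - 5627} = \sqrt{-4538} = i \sqrt{4538}$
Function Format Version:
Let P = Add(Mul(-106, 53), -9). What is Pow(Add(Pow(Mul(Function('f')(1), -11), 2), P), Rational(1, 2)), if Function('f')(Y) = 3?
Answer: Mul(I, Pow(4538, Rational(1, 2))) ≈ Mul(67.365, I)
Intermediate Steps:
P = -5627 (P = Add(-5618, -9) = -5627)
Pow(Add(Pow(Mul(Function('f')(1), -11), 2), P), Rational(1, 2)) = Pow(Add(Pow(Mul(3, -11), 2), -5627), Rational(1, 2)) = Pow(Add(Pow(-33, 2), -5627), Rational(1, 2)) = Pow(Add(1089, -5627), Rational(1, 2)) = Pow(-4538, Rational(1, 2)) = Mul(I, Pow(4538, Rational(1, 2)))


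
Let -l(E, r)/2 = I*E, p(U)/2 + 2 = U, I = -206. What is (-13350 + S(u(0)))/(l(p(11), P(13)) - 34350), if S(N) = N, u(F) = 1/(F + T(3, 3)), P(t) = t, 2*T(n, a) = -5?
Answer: 33376/67335 ≈ 0.49567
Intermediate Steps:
p(U) = -4 + 2*U
T(n, a) = -5/2 (T(n, a) = (1/2)*(-5) = -5/2)
l(E, r) = 412*E (l(E, r) = -(-412)*E = 412*E)
u(F) = 1/(-5/2 + F) (u(F) = 1/(F - 5/2) = 1/(-5/2 + F))
(-13350 + S(u(0)))/(l(p(11), P(13)) - 34350) = (-13350 + 2/(-5 + 2*0))/(412*(-4 + 2*11) - 34350) = (-13350 + 2/(-5 + 0))/(412*(-4 + 22) - 34350) = (-13350 + 2/(-5))/(412*18 - 34350) = (-13350 + 2*(-1/5))/(7416 - 34350) = (-13350 - 2/5)/(-26934) = -66752/5*(-1/26934) = 33376/67335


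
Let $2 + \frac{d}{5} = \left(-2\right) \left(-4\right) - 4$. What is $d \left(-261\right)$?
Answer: $-2610$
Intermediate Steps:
$d = 10$ ($d = -10 + 5 \left(\left(-2\right) \left(-4\right) - 4\right) = -10 + 5 \left(8 - 4\right) = -10 + 5 \cdot 4 = -10 + 20 = 10$)
$d \left(-261\right) = 10 \left(-261\right) = -2610$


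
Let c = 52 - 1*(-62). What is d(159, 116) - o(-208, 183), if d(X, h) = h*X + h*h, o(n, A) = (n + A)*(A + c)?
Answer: 39325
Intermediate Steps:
c = 114 (c = 52 + 62 = 114)
o(n, A) = (114 + A)*(A + n) (o(n, A) = (n + A)*(A + 114) = (A + n)*(114 + A) = (114 + A)*(A + n))
d(X, h) = h² + X*h (d(X, h) = X*h + h² = h² + X*h)
d(159, 116) - o(-208, 183) = 116*(159 + 116) - (183² + 114*183 + 114*(-208) + 183*(-208)) = 116*275 - (33489 + 20862 - 23712 - 38064) = 31900 - 1*(-7425) = 31900 + 7425 = 39325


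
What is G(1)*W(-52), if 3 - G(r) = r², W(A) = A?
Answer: -104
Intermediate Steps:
G(r) = 3 - r²
G(1)*W(-52) = (3 - 1*1²)*(-52) = (3 - 1*1)*(-52) = (3 - 1)*(-52) = 2*(-52) = -104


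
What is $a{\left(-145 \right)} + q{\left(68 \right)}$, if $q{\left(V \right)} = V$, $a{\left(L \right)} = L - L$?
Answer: $68$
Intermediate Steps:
$a{\left(L \right)} = 0$
$a{\left(-145 \right)} + q{\left(68 \right)} = 0 + 68 = 68$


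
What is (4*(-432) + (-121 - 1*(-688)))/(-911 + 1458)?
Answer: -1161/547 ≈ -2.1225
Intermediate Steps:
(4*(-432) + (-121 - 1*(-688)))/(-911 + 1458) = (-1728 + (-121 + 688))/547 = (-1728 + 567)*(1/547) = -1161*1/547 = -1161/547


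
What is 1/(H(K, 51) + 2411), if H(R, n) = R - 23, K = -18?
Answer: 1/2370 ≈ 0.00042194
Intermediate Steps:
H(R, n) = -23 + R
1/(H(K, 51) + 2411) = 1/((-23 - 18) + 2411) = 1/(-41 + 2411) = 1/2370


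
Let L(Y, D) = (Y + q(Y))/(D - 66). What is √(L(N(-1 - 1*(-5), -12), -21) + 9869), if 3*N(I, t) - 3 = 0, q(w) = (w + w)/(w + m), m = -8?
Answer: 2*√915055386/609 ≈ 99.343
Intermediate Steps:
q(w) = 2*w/(-8 + w) (q(w) = (w + w)/(w - 8) = (2*w)/(-8 + w) = 2*w/(-8 + w))
N(I, t) = 1 (N(I, t) = 1 + (⅓)*0 = 1 + 0 = 1)
L(Y, D) = (Y + 2*Y/(-8 + Y))/(-66 + D) (L(Y, D) = (Y + 2*Y/(-8 + Y))/(D - 66) = (Y + 2*Y/(-8 + Y))/(-66 + D))
√(L(N(-1 - 1*(-5), -12), -21) + 9869) = √(1*(-6 + 1)/(-66 - 21*(-8 + 1)) + 9869) = √(1*(-5)/(-87*(-7)) + 9869) = √(1*(-1/87)*(-⅐)*(-5) + 9869) = √(-5/609 + 9869) = √(6010216/609) = 2*√915055386/609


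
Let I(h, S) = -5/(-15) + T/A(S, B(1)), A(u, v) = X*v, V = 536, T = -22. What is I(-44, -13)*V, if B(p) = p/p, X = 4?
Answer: -8308/3 ≈ -2769.3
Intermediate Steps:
B(p) = 1
A(u, v) = 4*v
I(h, S) = -31/6 (I(h, S) = -5/(-15) - 22/(4*1) = -5*(-1/15) - 22/4 = ⅓ - 22*¼ = ⅓ - 11/2 = -31/6)
I(-44, -13)*V = -31/6*536 = -8308/3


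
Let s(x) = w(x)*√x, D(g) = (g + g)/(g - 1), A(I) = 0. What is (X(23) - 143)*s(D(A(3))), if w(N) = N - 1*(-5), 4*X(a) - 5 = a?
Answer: 0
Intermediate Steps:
X(a) = 5/4 + a/4
D(g) = 2*g/(-1 + g) (D(g) = (2*g)/(-1 + g) = 2*g/(-1 + g))
w(N) = 5 + N (w(N) = N + 5 = 5 + N)
s(x) = √x*(5 + x) (s(x) = (5 + x)*√x = √x*(5 + x))
(X(23) - 143)*s(D(A(3))) = ((5/4 + (¼)*23) - 143)*(√(2*0/(-1 + 0))*(5 + 2*0/(-1 + 0))) = ((5/4 + 23/4) - 143)*(√(2*0/(-1))*(5 + 2*0/(-1))) = (7 - 143)*(√(2*0*(-1))*(5 + 2*0*(-1))) = -136*√0*(5 + 0) = -0*5 = -136*0 = 0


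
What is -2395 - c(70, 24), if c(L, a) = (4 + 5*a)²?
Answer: -17771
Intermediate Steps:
-2395 - c(70, 24) = -2395 - (4 + 5*24)² = -2395 - (4 + 120)² = -2395 - 1*124² = -2395 - 1*15376 = -2395 - 15376 = -17771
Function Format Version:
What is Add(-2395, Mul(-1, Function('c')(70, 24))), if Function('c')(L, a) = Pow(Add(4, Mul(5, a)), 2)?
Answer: -17771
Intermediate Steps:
Add(-2395, Mul(-1, Function('c')(70, 24))) = Add(-2395, Mul(-1, Pow(Add(4, Mul(5, 24)), 2))) = Add(-2395, Mul(-1, Pow(Add(4, 120), 2))) = Add(-2395, Mul(-1, Pow(124, 2))) = Add(-2395, Mul(-1, 15376)) = Add(-2395, -15376) = -17771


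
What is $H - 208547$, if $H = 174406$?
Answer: $-34141$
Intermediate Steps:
$H - 208547 = 174406 - 208547 = -34141$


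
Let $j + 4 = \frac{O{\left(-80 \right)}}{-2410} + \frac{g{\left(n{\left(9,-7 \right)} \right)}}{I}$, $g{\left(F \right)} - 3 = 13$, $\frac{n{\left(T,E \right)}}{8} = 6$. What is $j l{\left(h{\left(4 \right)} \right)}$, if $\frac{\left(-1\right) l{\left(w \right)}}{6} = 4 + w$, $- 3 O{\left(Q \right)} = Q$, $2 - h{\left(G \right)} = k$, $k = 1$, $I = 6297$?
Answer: $\frac{60832440}{505859} \approx 120.26$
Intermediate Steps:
$n{\left(T,E \right)} = 48$ ($n{\left(T,E \right)} = 8 \cdot 6 = 48$)
$h{\left(G \right)} = 1$ ($h{\left(G \right)} = 2 - 1 = 1$)
$O{\left(Q \right)} = - \frac{Q}{3}$
$g{\left(F \right)} = 16$ ($g{\left(F \right)} = 3 + 13 = 16$)
$l{\left(w \right)} = -24 - 6 w$ ($l{\left(w \right)} = - 6 \left(4 + w\right) = -24 - 6 w$)
$j = - \frac{2027748}{505859}$ ($j = -4 + \left(\frac{\left(- \frac{1}{3}\right) \left(-80\right)}{-2410} + \frac{16}{6297}\right) = -4 + \left(\frac{80}{3} \left(- \frac{1}{2410}\right) + 16 \cdot \frac{1}{6297}\right) = -4 + \left(- \frac{8}{723} + \frac{16}{6297}\right) = -4 - \frac{4312}{505859} = - \frac{2027748}{505859} \approx -4.0085$)
$j l{\left(h{\left(4 \right)} \right)} = - \frac{2027748 \left(-24 - 6\right)}{505859} = \left(- \frac{2027748}{505859}\right) \left(-30\right) = \frac{60832440}{505859}$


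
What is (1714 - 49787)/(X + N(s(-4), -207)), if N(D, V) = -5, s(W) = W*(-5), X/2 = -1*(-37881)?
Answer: -48073/75757 ≈ -0.63457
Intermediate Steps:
X = 75762 (X = 2*(-1*(-37881)) = 2*37881 = 75762)
s(W) = -5*W
(1714 - 49787)/(X + N(s(-4), -207)) = (1714 - 49787)/(75762 - 5) = -48073/75757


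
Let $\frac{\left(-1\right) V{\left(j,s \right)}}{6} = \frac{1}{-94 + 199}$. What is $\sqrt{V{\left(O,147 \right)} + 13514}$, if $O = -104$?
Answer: $\frac{2 \sqrt{4138645}}{35} \approx 116.25$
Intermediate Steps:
$V{\left(j,s \right)} = - \frac{2}{35}$ ($V{\left(j,s \right)} = - \frac{6}{-94 + 199} = - \frac{6}{105} = \left(-6\right) \frac{1}{105} = - \frac{2}{35}$)
$\sqrt{V{\left(O,147 \right)} + 13514} = \sqrt{- \frac{2}{35} + 13514} = \sqrt{\frac{472988}{35}} = \frac{2 \sqrt{4138645}}{35}$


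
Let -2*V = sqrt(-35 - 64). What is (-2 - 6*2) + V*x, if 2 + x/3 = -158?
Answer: -14 + 720*I*sqrt(11) ≈ -14.0 + 2388.0*I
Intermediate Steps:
x = -480 (x = -6 + 3*(-158) = -6 - 474 = -480)
V = -3*I*sqrt(11)/2 (V = -sqrt(-35 - 64)/2 = -3*I*sqrt(11)/2 ≈ -4.9749*I)
(-2 - 6*2) + V*x = (-2 - 6*2) - 3*I*sqrt(11)/2*(-480) = (-2 - 12) + 720*I*sqrt(11) = -14 + 720*I*sqrt(11)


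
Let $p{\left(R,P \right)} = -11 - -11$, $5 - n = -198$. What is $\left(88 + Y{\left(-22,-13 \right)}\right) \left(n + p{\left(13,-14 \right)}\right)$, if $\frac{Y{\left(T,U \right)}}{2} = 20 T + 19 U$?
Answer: $-261058$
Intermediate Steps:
$n = 203$ ($n = 5 - -198 = 5 + 198 = 203$)
$Y{\left(T,U \right)} = 38 U + 40 T$ ($Y{\left(T,U \right)} = 2 \left(20 T + 19 U\right) = 2 \left(19 U + 20 T\right) = 38 U + 40 T$)
$p{\left(R,P \right)} = 0$ ($p{\left(R,P \right)} = -11 + 11 = 0$)
$\left(88 + Y{\left(-22,-13 \right)}\right) \left(n + p{\left(13,-14 \right)}\right) = \left(88 + \left(38 \left(-13\right) + 40 \left(-22\right)\right)\right) \left(203 + 0\right) = \left(88 - 1374\right) 203 = \left(-1286\right) 203 = -261058$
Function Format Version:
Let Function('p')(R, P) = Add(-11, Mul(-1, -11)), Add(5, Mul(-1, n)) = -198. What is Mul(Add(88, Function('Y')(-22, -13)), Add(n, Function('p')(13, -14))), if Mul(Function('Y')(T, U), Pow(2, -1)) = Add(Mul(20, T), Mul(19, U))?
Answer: -261058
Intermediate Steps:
n = 203 (n = Add(5, Mul(-1, -198)) = Add(5, 198) = 203)
Function('Y')(T, U) = Add(Mul(38, U), Mul(40, T)) (Function('Y')(T, U) = Mul(2, Add(Mul(20, T), Mul(19, U))) = Mul(2, Add(Mul(19, U), Mul(20, T))) = Add(Mul(38, U), Mul(40, T)))
Function('p')(R, P) = 0 (Function('p')(R, P) = Add(-11, 11) = 0)
Mul(Add(88, Function('Y')(-22, -13)), Add(n, Function('p')(13, -14))) = Mul(Add(88, Add(Mul(38, -13), Mul(40, -22))), Add(203, 0)) = Mul(Add(88, Add(-494, -880)), 203) = Mul(Add(88, -1374), 203) = Mul(-1286, 203) = -261058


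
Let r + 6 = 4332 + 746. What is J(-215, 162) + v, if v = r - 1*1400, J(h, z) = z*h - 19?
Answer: -31177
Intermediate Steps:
J(h, z) = -19 + h*z (J(h, z) = h*z - 19 = -19 + h*z)
r = 5072 (r = -6 + (4332 + 746) = -6 + 5078 = 5072)
v = 3672 (v = 5072 - 1*1400 = 5072 - 1400 = 3672)
J(-215, 162) + v = (-19 - 215*162) + 3672 = (-19 - 34830) + 3672 = -34849 + 3672 = -31177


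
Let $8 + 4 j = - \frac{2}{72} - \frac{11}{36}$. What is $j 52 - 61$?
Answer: $- \frac{508}{3} \approx -169.33$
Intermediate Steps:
$j = - \frac{25}{12}$ ($j = -2 + \frac{- \frac{2}{72} - \frac{11}{36}}{4} = -2 + \frac{\left(-2\right) \frac{1}{72} - \frac{11}{36}}{4} = -2 + \frac{- \frac{1}{36} - \frac{11}{36}}{4} = -2 + \frac{1}{4} \left(- \frac{1}{3}\right) = -2 - \frac{1}{12} = - \frac{25}{12} \approx -2.0833$)
$j 52 - 61 = \left(- \frac{25}{12}\right) 52 - 61 = - \frac{325}{3} - 61 = - \frac{508}{3}$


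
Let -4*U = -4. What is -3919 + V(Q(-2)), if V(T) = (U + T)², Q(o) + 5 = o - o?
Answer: -3903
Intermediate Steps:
U = 1 (U = -¼*(-4) = 1)
Q(o) = -5 (Q(o) = -5 + (o - o) = -5 + 0 = -5)
V(T) = (1 + T)²
-3919 + V(Q(-2)) = -3919 + (1 - 5)² = -3919 + (-4)² = -3919 + 16 = -3903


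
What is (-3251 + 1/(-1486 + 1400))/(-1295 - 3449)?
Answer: 279587/407984 ≈ 0.68529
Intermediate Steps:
(-3251 + 1/(-1486 + 1400))/(-1295 - 3449) = (-3251 + 1/(-86))/(-4744) = (-3251 - 1/86)*(-1/4744) = -279587/86*(-1/4744) = 279587/407984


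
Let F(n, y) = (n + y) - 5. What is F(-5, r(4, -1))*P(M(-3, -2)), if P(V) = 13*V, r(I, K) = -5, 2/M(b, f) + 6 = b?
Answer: 130/3 ≈ 43.333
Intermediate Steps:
M(b, f) = 2/(-6 + b)
F(n, y) = -5 + n + y
F(-5, r(4, -1))*P(M(-3, -2)) = (-5 - 5 - 5)*(13*(2/(-6 - 3))) = -195*2/(-9) = -195*2*(-⅑) = -195*(-2)/9 = -15*(-26/9) = 130/3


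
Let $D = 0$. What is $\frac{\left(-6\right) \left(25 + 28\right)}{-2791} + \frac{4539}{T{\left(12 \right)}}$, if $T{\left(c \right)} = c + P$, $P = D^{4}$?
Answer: $\frac{4224055}{11164} \approx 378.36$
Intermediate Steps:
$P = 0$ ($P = 0^{4} = 0$)
$T{\left(c \right)} = c$ ($T{\left(c \right)} = c + 0 = c$)
$\frac{\left(-6\right) \left(25 + 28\right)}{-2791} + \frac{4539}{T{\left(12 \right)}} = \frac{\left(-6\right) \left(25 + 28\right)}{-2791} + \frac{4539}{12} = \left(-6\right) 53 \left(- \frac{1}{2791}\right) + 4539 \cdot \frac{1}{12} = \left(-318\right) \left(- \frac{1}{2791}\right) + \frac{1513}{4} = \frac{318}{2791} + \frac{1513}{4} = \frac{4224055}{11164}$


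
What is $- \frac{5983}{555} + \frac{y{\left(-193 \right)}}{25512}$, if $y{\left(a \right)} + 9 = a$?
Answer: $- \frac{25458401}{2359860} \approx -10.788$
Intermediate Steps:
$y{\left(a \right)} = -9 + a$
$- \frac{5983}{555} + \frac{y{\left(-193 \right)}}{25512} = - \frac{5983}{555} + \frac{-9 - 193}{25512} = \left(-5983\right) \frac{1}{555} - \frac{101}{12756} = - \frac{5983}{555} - \frac{101}{12756} = - \frac{25458401}{2359860}$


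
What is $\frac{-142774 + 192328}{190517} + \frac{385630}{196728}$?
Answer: $\frac{5944123573}{2677144884} \approx 2.2203$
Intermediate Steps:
$\frac{-142774 + 192328}{190517} + \frac{385630}{196728} = 49554 \cdot \frac{1}{190517} + 385630 \cdot \frac{1}{196728} = \frac{49554}{190517} + \frac{27545}{14052} = \frac{5944123573}{2677144884}$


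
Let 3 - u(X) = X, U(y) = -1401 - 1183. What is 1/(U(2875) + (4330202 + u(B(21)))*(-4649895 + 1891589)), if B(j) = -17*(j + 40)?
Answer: -1/11946890798636 ≈ -8.3704e-14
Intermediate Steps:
B(j) = -680 - 17*j (B(j) = -17*(40 + j) = -680 - 17*j)
U(y) = -2584
u(X) = 3 - X
1/(U(2875) + (4330202 + u(B(21)))*(-4649895 + 1891589)) = 1/(-2584 + (4330202 + (3 - (-680 - 17*21)))*(-4649895 + 1891589)) = 1/(-2584 + (4330202 + (3 - (-680 - 357)))*(-2758306)) = 1/(-2584 + (4330202 + (3 - 1*(-1037)))*(-2758306)) = 1/(-2584 + (4330202 + (3 + 1037))*(-2758306)) = 1/(-2584 + (4330202 + 1040)*(-2758306)) = 1/(-2584 + 4331242*(-2758306)) = 1/(-2584 - 11946890796052) = 1/(-11946890798636) = -1/11946890798636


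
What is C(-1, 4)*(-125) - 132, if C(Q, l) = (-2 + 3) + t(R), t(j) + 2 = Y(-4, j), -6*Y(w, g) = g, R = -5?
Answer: -667/6 ≈ -111.17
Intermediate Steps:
Y(w, g) = -g/6
t(j) = -2 - j/6
C(Q, l) = -⅙ (C(Q, l) = (-2 + 3) + (-2 - ⅙*(-5)) = 1 + (-2 + ⅚) = 1 - 7/6 = -⅙)
C(-1, 4)*(-125) - 132 = -⅙*(-125) - 132 = 125/6 - 132 = -667/6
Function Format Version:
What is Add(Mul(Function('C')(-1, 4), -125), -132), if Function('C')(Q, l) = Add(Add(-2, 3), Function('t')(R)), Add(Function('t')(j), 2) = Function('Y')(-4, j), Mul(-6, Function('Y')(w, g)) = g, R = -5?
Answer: Rational(-667, 6) ≈ -111.17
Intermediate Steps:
Function('Y')(w, g) = Mul(Rational(-1, 6), g)
Function('t')(j) = Add(-2, Mul(Rational(-1, 6), j))
Function('C')(Q, l) = Rational(-1, 6) (Function('C')(Q, l) = Add(Add(-2, 3), Add(-2, Mul(Rational(-1, 6), -5))) = Add(1, Add(-2, Rational(5, 6))) = Add(1, Rational(-7, 6)) = Rational(-1, 6))
Add(Mul(Function('C')(-1, 4), -125), -132) = Add(Mul(Rational(-1, 6), -125), -132) = Add(Rational(125, 6), -132) = Rational(-667, 6)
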